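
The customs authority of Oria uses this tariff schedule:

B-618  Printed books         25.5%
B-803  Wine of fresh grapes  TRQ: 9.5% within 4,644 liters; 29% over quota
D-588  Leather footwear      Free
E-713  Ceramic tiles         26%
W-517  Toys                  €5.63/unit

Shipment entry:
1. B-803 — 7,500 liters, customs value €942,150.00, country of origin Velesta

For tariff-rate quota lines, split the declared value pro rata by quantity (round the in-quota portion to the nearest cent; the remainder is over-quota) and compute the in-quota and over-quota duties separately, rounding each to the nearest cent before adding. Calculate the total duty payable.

€159,464.54

Line 1 (B-803, Velesta, 7,500 liters, €942,150.00):
Code B-803 is under a tariff-rate quota (threshold 4,644 liters). In-quota: 4,644 liters at 9.5%; over-quota: 2,856 liters at 29%.
Pro-rata value split: in-quota = €942,150.00 × 4,644/7,500 = €583,379.28; over-quota = €942,150.00 − €583,379.28 = €358,770.72.
In-quota duty = €583,379.28 × 9.5% = €55,421.03. Over-quota duty = €358,770.72 × 29% = €104,043.51.
Line duty = €55,421.03 + €104,043.51 = €159,464.54.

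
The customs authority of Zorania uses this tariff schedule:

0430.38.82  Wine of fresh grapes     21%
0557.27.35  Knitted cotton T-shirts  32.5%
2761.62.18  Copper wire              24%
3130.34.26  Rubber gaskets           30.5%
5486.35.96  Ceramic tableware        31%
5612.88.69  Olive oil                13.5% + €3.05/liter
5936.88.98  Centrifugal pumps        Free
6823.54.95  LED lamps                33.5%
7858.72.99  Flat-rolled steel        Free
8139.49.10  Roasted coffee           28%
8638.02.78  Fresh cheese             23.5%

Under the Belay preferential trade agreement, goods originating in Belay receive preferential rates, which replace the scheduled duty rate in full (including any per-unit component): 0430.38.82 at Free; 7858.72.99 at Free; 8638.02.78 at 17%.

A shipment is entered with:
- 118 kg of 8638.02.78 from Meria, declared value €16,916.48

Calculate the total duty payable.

€3,975.37

Line 1 (8638.02.78, Meria, 118 kg, €16,916.48):
Base rate for 8638.02.78 is 23.5%.
8638.02.78 has an FTA preferential rate, but origin Meria is not Belay; base rate stands.
Duty = €16,916.48 × 23.5% = €3,975.37.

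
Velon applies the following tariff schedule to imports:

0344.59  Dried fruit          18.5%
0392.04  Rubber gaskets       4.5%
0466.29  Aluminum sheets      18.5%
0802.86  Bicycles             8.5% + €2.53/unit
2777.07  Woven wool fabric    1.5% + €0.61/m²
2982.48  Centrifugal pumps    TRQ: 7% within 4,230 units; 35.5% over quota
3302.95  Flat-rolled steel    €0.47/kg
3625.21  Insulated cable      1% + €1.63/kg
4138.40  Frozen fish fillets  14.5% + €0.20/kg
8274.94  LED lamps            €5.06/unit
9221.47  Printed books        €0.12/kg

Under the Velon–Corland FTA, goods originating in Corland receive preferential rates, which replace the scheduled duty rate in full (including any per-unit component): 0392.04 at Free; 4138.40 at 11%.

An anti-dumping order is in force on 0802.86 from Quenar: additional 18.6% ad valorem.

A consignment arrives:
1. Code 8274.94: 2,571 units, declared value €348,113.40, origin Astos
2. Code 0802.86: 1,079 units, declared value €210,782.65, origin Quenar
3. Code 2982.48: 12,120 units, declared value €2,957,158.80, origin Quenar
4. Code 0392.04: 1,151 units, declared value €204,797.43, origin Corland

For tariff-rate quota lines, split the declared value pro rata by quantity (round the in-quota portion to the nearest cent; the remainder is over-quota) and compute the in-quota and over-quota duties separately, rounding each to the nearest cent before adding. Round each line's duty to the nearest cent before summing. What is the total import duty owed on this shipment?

€828,510.46

Line 1 (8274.94, Astos, 2,571 units, €348,113.40):
Base rate for 8274.94 is €5.06/unit.
Duty = 2,571 × €5.06 = €13,009.26.
Line 2 (0802.86, Quenar, 1,079 units, €210,782.65):
Base rate for 0802.86 is 8.5% + €2.53/unit.
Additional duty on 0802.86 from Quenar: +18.6%. Applied ad valorem rate: 8.5% + 18.6% = 27.1%.
Duty = €210,782.65 × 27.1% + 1,079 × €2.53 = €59,851.97.
Line 3 (2982.48, Quenar, 12,120 units, €2,957,158.80):
Code 2982.48 is under a tariff-rate quota (threshold 4,230 units). In-quota: 4,230 units at 7%; over-quota: 7,890 units at 35.5%.
Pro-rata value split: in-quota = €2,957,158.80 × 4,230/12,120 = €1,032,077.70; over-quota = €2,957,158.80 − €1,032,077.70 = €1,925,081.10.
In-quota duty = €1,032,077.70 × 7% = €72,245.44. Over-quota duty = €1,925,081.10 × 35.5% = €683,403.79.
Line duty = €72,245.44 + €683,403.79 = €755,649.23.
Line 4 (0392.04, Corland, 1,151 units, €204,797.43):
Base rate for 0392.04 is 4.5%.
Origin Corland qualifies under the Velon–Corland agreement and 0392.04 is covered: preferential rate Free applies instead.
Duty = €204,797.43 × 0% = €0.00.
Total = €13,009.26 + €59,851.97 + €755,649.23 + €0.00 = €828,510.46.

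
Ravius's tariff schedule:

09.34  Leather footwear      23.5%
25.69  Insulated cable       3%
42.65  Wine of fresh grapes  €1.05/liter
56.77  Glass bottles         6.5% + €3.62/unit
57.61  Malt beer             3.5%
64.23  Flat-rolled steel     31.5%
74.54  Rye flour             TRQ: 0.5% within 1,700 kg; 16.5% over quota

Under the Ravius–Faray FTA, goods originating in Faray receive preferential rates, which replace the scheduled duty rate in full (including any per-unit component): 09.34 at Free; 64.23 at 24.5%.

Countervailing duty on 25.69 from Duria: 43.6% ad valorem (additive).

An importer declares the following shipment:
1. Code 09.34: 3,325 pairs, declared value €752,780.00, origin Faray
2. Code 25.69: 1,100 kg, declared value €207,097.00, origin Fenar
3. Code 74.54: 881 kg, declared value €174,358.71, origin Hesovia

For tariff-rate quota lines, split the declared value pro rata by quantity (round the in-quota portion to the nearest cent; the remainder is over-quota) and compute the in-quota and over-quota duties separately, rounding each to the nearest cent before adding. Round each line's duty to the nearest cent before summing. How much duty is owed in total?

€7,084.70

Line 1 (09.34, Faray, 3,325 pairs, €752,780.00):
Base rate for 09.34 is 23.5%.
Origin Faray qualifies under the Ravius–Faray agreement and 09.34 is covered: preferential rate Free applies instead.
Duty = €752,780.00 × 0% = €0.00.
Line 2 (25.69, Fenar, 1,100 kg, €207,097.00):
Base rate for 25.69 is 3%.
The additional-duty order on 25.69 targets Duria, not Fenar; it does not apply.
Duty = €207,097.00 × 3% = €6,212.91.
Line 3 (74.54, Hesovia, 881 kg, €174,358.71):
Code 74.54 is under a tariff-rate quota (threshold 1,700 kg). Quantity 881 kg is within the quota, so the in-quota rate 0.5% applies to the full value.
Duty = €174,358.71 × 0.5% = €871.79.
Total = €0.00 + €6,212.91 + €871.79 = €7,084.70.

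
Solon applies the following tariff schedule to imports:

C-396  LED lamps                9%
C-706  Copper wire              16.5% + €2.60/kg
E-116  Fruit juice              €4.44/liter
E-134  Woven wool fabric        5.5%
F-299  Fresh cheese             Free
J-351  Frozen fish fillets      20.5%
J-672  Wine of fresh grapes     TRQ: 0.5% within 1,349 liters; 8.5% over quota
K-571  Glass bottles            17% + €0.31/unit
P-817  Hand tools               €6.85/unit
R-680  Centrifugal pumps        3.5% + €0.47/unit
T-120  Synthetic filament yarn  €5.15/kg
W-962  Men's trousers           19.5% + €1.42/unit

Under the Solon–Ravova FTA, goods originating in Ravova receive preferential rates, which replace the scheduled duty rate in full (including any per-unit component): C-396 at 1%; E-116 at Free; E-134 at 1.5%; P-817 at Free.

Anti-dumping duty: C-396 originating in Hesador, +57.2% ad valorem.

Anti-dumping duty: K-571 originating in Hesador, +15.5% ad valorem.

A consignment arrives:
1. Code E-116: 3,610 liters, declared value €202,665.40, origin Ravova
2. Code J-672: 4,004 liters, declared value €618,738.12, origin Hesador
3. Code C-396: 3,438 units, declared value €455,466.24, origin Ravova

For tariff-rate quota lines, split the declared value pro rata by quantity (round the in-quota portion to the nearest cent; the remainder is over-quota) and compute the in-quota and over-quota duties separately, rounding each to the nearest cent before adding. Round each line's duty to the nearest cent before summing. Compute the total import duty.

Line 1 (E-116, Ravova, 3,610 liters, €202,665.40):
Base rate for E-116 is €4.44/liter.
Origin Ravova qualifies under the Solon–Ravova agreement and E-116 is covered: preferential rate Free applies instead.
Duty = €202,665.40 × 0% = €0.00.
Line 2 (J-672, Hesador, 4,004 liters, €618,738.12):
Code J-672 is under a tariff-rate quota (threshold 1,349 liters). In-quota: 1,349 liters at 0.5%; over-quota: 2,655 liters at 8.5%.
Pro-rata value split: in-quota = €618,738.12 × 1,349/4,004 = €208,460.97; over-quota = €618,738.12 − €208,460.97 = €410,277.15.
In-quota duty = €208,460.97 × 0.5% = €1,042.30. Over-quota duty = €410,277.15 × 8.5% = €34,873.56.
Line duty = €1,042.30 + €34,873.56 = €35,915.86.
Line 3 (C-396, Ravova, 3,438 units, €455,466.24):
Base rate for C-396 is 9%.
Origin Ravova qualifies under the Solon–Ravova agreement and C-396 is covered: preferential rate 1% applies instead.
The additional-duty order on C-396 targets Hesador, not Ravova; it does not apply.
Duty = €455,466.24 × 1% = €4,554.66.
Total = €0.00 + €35,915.86 + €4,554.66 = €40,470.52.

€40,470.52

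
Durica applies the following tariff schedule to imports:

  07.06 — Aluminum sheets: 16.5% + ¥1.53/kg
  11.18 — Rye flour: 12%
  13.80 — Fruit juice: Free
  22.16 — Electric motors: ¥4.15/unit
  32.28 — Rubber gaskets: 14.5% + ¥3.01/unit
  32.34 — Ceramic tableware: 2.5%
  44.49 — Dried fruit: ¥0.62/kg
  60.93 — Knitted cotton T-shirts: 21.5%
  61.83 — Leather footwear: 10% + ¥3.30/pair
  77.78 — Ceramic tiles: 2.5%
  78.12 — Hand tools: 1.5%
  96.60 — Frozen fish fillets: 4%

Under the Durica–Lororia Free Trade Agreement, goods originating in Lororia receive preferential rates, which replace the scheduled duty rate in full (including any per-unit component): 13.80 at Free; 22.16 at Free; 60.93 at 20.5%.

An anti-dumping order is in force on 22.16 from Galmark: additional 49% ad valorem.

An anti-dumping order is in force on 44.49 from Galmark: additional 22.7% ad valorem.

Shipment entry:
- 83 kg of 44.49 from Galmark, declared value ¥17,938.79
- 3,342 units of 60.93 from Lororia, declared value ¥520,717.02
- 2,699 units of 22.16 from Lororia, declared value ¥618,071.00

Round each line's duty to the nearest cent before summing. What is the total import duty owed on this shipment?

Line 1 (44.49, Galmark, 83 kg, ¥17,938.79):
Base rate for 44.49 is ¥0.62/kg.
Additional duty on 44.49 from Galmark: +22.7% ad valorem. Applied ad valorem rate = 22.7%.
Duty = ¥17,938.79 × 22.7% + 83 × ¥0.62 = ¥4,123.57.
Line 2 (60.93, Lororia, 3,342 units, ¥520,717.02):
Base rate for 60.93 is 21.5%.
Origin Lororia qualifies under the Durica–Lororia agreement and 60.93 is covered: preferential rate 20.5% applies instead.
Duty = ¥520,717.02 × 20.5% = ¥106,746.99.
Line 3 (22.16, Lororia, 2,699 units, ¥618,071.00):
Base rate for 22.16 is ¥4.15/unit.
Origin Lororia qualifies under the Durica–Lororia agreement and 22.16 is covered: preferential rate Free applies instead.
The additional-duty order on 22.16 targets Galmark, not Lororia; it does not apply.
Duty = ¥618,071.00 × 0% = ¥0.00.
Total = ¥4,123.57 + ¥106,746.99 + ¥0.00 = ¥110,870.56.

¥110,870.56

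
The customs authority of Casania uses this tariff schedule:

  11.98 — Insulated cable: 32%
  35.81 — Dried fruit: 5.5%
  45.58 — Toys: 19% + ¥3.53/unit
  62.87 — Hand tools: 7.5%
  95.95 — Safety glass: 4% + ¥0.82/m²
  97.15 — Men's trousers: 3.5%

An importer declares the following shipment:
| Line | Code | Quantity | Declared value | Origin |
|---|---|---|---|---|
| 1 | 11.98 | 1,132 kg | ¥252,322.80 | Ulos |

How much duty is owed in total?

Line 1 (11.98, Ulos, 1,132 kg, ¥252,322.80):
Base rate for 11.98 is 32%.
Duty = ¥252,322.80 × 32% = ¥80,743.30.

¥80,743.30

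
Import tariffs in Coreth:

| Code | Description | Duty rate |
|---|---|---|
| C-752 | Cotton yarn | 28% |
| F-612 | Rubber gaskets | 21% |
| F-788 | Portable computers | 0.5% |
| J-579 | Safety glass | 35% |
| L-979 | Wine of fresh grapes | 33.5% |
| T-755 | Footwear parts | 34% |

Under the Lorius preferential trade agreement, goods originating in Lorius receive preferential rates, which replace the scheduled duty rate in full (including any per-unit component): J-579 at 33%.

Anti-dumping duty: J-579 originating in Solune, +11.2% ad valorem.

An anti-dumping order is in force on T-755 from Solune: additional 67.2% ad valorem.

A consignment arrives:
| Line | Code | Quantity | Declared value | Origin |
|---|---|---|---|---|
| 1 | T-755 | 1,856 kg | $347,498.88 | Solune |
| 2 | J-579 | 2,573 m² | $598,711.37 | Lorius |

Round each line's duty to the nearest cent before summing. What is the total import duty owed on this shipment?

$549,243.62

Line 1 (T-755, Solune, 1,856 kg, $347,498.88):
Base rate for T-755 is 34%.
Additional duty on T-755 from Solune: +67.2%. Applied ad valorem rate: 34% + 67.2% = 101.2%.
Duty = $347,498.88 × 101.2% = $351,668.87.
Line 2 (J-579, Lorius, 2,573 m², $598,711.37):
Base rate for J-579 is 35%.
Origin Lorius qualifies under the Coreth–Lorius agreement and J-579 is covered: preferential rate 33% applies instead.
The additional-duty order on J-579 targets Solune, not Lorius; it does not apply.
Duty = $598,711.37 × 33% = $197,574.75.
Total = $351,668.87 + $197,574.75 = $549,243.62.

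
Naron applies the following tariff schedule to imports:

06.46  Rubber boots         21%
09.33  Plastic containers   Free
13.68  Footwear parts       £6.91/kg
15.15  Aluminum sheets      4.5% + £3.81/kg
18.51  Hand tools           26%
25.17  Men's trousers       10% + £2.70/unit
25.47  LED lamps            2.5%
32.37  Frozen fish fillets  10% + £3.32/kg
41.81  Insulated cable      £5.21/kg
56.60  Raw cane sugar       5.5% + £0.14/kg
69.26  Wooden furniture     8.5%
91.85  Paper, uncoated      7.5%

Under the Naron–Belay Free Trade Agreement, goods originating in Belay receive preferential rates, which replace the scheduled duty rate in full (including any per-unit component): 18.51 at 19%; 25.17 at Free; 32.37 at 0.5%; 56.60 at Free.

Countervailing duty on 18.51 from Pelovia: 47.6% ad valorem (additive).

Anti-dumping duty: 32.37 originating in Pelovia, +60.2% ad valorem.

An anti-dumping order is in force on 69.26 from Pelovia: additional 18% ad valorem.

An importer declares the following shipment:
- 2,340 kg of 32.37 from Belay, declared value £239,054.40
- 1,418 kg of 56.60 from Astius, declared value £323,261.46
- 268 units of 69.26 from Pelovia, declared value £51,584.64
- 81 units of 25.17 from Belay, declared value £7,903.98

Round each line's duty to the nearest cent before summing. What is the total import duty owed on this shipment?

£32,843.10

Line 1 (32.37, Belay, 2,340 kg, £239,054.40):
Base rate for 32.37 is 10% + £3.32/kg.
Origin Belay qualifies under the Naron–Belay agreement and 32.37 is covered: preferential rate 0.5% applies instead.
The additional-duty order on 32.37 targets Pelovia, not Belay; it does not apply.
Duty = £239,054.40 × 0.5% = £1,195.27.
Line 2 (56.60, Astius, 1,418 kg, £323,261.46):
Base rate for 56.60 is 5.5% + £0.14/kg.
56.60 has an FTA preferential rate, but origin Astius is not Belay; base rate stands.
Duty = £323,261.46 × 5.5% + 1,418 × £0.14 = £17,977.90.
Line 3 (69.26, Pelovia, 268 units, £51,584.64):
Base rate for 69.26 is 8.5%.
Additional duty on 69.26 from Pelovia: +18%. Applied ad valorem rate: 8.5% + 18% = 26.5%.
Duty = £51,584.64 × 26.5% = £13,669.93.
Line 4 (25.17, Belay, 81 units, £7,903.98):
Base rate for 25.17 is 10% + £2.70/unit.
Origin Belay qualifies under the Naron–Belay agreement and 25.17 is covered: preferential rate Free applies instead.
Duty = £7,903.98 × 0% = £0.00.
Total = £1,195.27 + £17,977.90 + £13,669.93 + £0.00 = £32,843.10.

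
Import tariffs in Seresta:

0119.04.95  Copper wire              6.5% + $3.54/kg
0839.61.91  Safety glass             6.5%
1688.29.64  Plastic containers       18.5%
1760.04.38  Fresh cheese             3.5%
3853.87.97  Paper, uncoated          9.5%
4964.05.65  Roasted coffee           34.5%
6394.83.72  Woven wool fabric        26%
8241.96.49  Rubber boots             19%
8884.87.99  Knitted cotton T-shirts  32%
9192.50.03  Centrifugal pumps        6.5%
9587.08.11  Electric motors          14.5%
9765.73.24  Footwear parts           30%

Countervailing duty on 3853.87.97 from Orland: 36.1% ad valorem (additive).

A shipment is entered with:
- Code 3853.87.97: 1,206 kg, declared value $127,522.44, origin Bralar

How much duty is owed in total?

$12,114.63

Line 1 (3853.87.97, Bralar, 1,206 kg, $127,522.44):
Base rate for 3853.87.97 is 9.5%.
The additional-duty order on 3853.87.97 targets Orland, not Bralar; it does not apply.
Duty = $127,522.44 × 9.5% = $12,114.63.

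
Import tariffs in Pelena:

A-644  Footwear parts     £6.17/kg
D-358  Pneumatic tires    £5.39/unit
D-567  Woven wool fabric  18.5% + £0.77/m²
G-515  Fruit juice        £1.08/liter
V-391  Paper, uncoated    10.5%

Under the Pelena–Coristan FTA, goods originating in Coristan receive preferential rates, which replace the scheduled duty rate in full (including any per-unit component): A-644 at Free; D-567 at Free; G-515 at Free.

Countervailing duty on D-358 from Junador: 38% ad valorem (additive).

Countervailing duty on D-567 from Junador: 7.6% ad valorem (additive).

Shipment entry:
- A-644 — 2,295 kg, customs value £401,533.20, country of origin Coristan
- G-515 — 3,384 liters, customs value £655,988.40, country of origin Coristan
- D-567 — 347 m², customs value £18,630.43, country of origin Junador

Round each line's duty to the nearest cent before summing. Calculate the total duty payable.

£5,129.73

Line 1 (A-644, Coristan, 2,295 kg, £401,533.20):
Base rate for A-644 is £6.17/kg.
Origin Coristan qualifies under the Pelena–Coristan agreement and A-644 is covered: preferential rate Free applies instead.
Duty = £401,533.20 × 0% = £0.00.
Line 2 (G-515, Coristan, 3,384 liters, £655,988.40):
Base rate for G-515 is £1.08/liter.
Origin Coristan qualifies under the Pelena–Coristan agreement and G-515 is covered: preferential rate Free applies instead.
Duty = £655,988.40 × 0% = £0.00.
Line 3 (D-567, Junador, 347 m², £18,630.43):
Base rate for D-567 is 18.5% + £0.77/m².
D-567 has an FTA preferential rate, but origin Junador is not Coristan; base rate stands.
Additional duty on D-567 from Junador: +7.6%. Applied ad valorem rate: 18.5% + 7.6% = 26.1%.
Duty = £18,630.43 × 26.1% + 347 × £0.77 = £5,129.73.
Total = £0.00 + £0.00 + £5,129.73 = £5,129.73.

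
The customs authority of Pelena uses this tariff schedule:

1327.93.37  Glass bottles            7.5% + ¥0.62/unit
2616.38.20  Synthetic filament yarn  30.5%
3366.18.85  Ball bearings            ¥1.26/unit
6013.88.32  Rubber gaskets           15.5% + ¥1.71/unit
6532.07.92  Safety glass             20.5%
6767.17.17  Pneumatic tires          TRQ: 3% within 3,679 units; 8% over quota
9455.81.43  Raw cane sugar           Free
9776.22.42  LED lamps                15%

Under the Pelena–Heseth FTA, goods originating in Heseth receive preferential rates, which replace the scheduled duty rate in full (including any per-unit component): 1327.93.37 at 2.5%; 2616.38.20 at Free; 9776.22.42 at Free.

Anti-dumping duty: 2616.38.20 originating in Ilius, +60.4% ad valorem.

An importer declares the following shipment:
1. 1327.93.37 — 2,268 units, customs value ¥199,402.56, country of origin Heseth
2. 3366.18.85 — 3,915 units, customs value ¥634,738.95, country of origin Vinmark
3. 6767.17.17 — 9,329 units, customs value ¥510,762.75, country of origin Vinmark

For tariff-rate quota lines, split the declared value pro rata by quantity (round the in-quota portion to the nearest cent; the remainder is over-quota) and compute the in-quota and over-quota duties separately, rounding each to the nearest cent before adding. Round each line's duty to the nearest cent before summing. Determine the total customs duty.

Line 1 (1327.93.37, Heseth, 2,268 units, ¥199,402.56):
Base rate for 1327.93.37 is 7.5% + ¥0.62/unit.
Origin Heseth qualifies under the Pelena–Heseth agreement and 1327.93.37 is covered: preferential rate 2.5% applies instead.
Duty = ¥199,402.56 × 2.5% = ¥4,985.06.
Line 2 (3366.18.85, Vinmark, 3,915 units, ¥634,738.95):
Base rate for 3366.18.85 is ¥1.26/unit.
Duty = 3,915 × ¥1.26 = ¥4,932.90.
Line 3 (6767.17.17, Vinmark, 9,329 units, ¥510,762.75):
Code 6767.17.17 is under a tariff-rate quota (threshold 3,679 units). In-quota: 3,679 units at 3%; over-quota: 5,650 units at 8%.
Pro-rata value split: in-quota = ¥510,762.75 × 3,679/9,329 = ¥201,425.25; over-quota = ¥510,762.75 − ¥201,425.25 = ¥309,337.50.
In-quota duty = ¥201,425.25 × 3% = ¥6,042.76. Over-quota duty = ¥309,337.50 × 8% = ¥24,747.00.
Line duty = ¥6,042.76 + ¥24,747.00 = ¥30,789.76.
Total = ¥4,985.06 + ¥4,932.90 + ¥30,789.76 = ¥40,707.72.

¥40,707.72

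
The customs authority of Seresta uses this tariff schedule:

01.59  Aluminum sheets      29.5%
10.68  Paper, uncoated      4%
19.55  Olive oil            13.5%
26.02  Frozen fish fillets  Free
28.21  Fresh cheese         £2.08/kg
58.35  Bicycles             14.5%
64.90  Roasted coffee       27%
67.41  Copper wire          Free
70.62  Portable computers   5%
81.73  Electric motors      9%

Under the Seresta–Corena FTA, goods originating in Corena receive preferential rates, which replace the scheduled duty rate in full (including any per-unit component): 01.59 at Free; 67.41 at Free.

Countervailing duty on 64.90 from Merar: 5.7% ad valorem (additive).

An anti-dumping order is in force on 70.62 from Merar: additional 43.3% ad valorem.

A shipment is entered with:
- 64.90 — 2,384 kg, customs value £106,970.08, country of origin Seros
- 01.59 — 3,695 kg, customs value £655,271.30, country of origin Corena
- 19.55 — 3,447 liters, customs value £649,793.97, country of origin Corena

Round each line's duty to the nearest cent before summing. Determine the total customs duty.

Line 1 (64.90, Seros, 2,384 kg, £106,970.08):
Base rate for 64.90 is 27%.
The additional-duty order on 64.90 targets Merar, not Seros; it does not apply.
Duty = £106,970.08 × 27% = £28,881.92.
Line 2 (01.59, Corena, 3,695 kg, £655,271.30):
Base rate for 01.59 is 29.5%.
Origin Corena qualifies under the Seresta–Corena agreement and 01.59 is covered: preferential rate Free applies instead.
Duty = £655,271.30 × 0% = £0.00.
Line 3 (19.55, Corena, 3,447 liters, £649,793.97):
Base rate for 19.55 is 13.5%.
Origin Corena is the FTA partner but 19.55 is not on the preference list; base rate stands.
Duty = £649,793.97 × 13.5% = £87,722.19.
Total = £28,881.92 + £0.00 + £87,722.19 = £116,604.11.

£116,604.11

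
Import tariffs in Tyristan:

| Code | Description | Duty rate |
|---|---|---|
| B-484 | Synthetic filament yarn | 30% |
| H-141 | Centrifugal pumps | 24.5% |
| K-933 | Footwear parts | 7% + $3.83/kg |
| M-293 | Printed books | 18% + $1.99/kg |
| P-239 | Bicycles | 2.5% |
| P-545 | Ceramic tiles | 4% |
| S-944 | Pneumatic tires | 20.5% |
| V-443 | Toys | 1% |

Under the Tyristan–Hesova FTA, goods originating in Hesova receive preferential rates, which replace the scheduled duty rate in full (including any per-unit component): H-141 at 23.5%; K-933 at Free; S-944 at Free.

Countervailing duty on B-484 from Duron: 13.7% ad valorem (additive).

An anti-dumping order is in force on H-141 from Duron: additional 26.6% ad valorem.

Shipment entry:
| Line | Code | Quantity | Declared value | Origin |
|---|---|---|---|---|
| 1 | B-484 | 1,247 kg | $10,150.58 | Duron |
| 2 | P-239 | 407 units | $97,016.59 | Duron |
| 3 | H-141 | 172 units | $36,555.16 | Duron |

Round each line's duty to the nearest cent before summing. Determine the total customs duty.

$25,540.90

Line 1 (B-484, Duron, 1,247 kg, $10,150.58):
Base rate for B-484 is 30%.
Additional duty on B-484 from Duron: +13.7%. Applied ad valorem rate: 30% + 13.7% = 43.7%.
Duty = $10,150.58 × 43.7% = $4,435.80.
Line 2 (P-239, Duron, 407 units, $97,016.59):
Base rate for P-239 is 2.5%.
Duty = $97,016.59 × 2.5% = $2,425.41.
Line 3 (H-141, Duron, 172 units, $36,555.16):
Base rate for H-141 is 24.5%.
H-141 has an FTA preferential rate, but origin Duron is not Hesova; base rate stands.
Additional duty on H-141 from Duron: +26.6%. Applied ad valorem rate: 24.5% + 26.6% = 51.1%.
Duty = $36,555.16 × 51.1% = $18,679.69.
Total = $4,435.80 + $2,425.41 + $18,679.69 = $25,540.90.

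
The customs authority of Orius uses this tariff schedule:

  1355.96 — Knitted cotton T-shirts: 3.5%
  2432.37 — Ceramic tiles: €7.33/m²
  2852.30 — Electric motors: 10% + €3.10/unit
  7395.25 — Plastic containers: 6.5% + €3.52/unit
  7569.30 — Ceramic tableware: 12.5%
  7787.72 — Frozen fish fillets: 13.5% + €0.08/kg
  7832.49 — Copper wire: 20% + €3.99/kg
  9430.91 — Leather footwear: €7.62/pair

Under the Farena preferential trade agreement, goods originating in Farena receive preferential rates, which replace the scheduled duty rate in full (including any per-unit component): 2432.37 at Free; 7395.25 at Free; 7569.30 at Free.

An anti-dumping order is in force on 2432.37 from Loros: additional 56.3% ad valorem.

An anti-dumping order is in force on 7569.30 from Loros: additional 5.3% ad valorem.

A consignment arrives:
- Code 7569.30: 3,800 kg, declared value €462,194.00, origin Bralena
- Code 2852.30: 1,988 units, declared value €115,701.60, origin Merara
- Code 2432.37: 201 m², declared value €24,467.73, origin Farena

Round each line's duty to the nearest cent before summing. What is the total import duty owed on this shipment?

€75,507.21

Line 1 (7569.30, Bralena, 3,800 kg, €462,194.00):
Base rate for 7569.30 is 12.5%.
7569.30 has an FTA preferential rate, but origin Bralena is not Farena; base rate stands.
The additional-duty order on 7569.30 targets Loros, not Bralena; it does not apply.
Duty = €462,194.00 × 12.5% = €57,774.25.
Line 2 (2852.30, Merara, 1,988 units, €115,701.60):
Base rate for 2852.30 is 10% + €3.10/unit.
Duty = €115,701.60 × 10% + 1,988 × €3.10 = €17,732.96.
Line 3 (2432.37, Farena, 201 m², €24,467.73):
Base rate for 2432.37 is €7.33/m².
Origin Farena qualifies under the Orius–Farena agreement and 2432.37 is covered: preferential rate Free applies instead.
The additional-duty order on 2432.37 targets Loros, not Farena; it does not apply.
Duty = €24,467.73 × 0% = €0.00.
Total = €57,774.25 + €17,732.96 + €0.00 = €75,507.21.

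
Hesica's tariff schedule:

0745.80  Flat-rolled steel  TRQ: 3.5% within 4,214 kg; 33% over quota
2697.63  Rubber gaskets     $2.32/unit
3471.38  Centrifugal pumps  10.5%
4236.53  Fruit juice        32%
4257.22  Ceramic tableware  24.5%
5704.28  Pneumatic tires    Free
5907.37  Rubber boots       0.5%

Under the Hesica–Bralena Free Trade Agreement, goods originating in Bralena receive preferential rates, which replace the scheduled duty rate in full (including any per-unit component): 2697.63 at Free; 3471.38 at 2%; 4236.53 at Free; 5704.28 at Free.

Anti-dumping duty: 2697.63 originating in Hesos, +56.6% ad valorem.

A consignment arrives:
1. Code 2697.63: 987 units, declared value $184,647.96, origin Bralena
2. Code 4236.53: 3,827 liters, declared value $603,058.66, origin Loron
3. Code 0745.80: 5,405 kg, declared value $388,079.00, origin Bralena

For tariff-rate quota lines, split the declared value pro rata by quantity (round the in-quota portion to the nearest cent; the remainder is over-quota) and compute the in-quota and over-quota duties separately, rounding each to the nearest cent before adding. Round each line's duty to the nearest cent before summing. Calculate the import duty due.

Line 1 (2697.63, Bralena, 987 units, $184,647.96):
Base rate for 2697.63 is $2.32/unit.
Origin Bralena qualifies under the Hesica–Bralena agreement and 2697.63 is covered: preferential rate Free applies instead.
The additional-duty order on 2697.63 targets Hesos, not Bralena; it does not apply.
Duty = $184,647.96 × 0% = $0.00.
Line 2 (4236.53, Loron, 3,827 liters, $603,058.66):
Base rate for 4236.53 is 32%.
4236.53 has an FTA preferential rate, but origin Loron is not Bralena; base rate stands.
Duty = $603,058.66 × 32% = $192,978.77.
Line 3 (0745.80, Bralena, 5,405 kg, $388,079.00):
Code 0745.80 is under a tariff-rate quota (threshold 4,214 kg). In-quota: 4,214 kg at 3.5%; over-quota: 1,191 kg at 33%.
Pro-rata value split: in-quota = $388,079.00 × 4,214/5,405 = $302,565.20; over-quota = $388,079.00 − $302,565.20 = $85,513.80.
In-quota duty = $302,565.20 × 3.5% = $10,589.78. Over-quota duty = $85,513.80 × 33% = $28,219.55.
Line duty = $10,589.78 + $28,219.55 = $38,809.33.
Total = $0.00 + $192,978.77 + $38,809.33 = $231,788.10.

$231,788.10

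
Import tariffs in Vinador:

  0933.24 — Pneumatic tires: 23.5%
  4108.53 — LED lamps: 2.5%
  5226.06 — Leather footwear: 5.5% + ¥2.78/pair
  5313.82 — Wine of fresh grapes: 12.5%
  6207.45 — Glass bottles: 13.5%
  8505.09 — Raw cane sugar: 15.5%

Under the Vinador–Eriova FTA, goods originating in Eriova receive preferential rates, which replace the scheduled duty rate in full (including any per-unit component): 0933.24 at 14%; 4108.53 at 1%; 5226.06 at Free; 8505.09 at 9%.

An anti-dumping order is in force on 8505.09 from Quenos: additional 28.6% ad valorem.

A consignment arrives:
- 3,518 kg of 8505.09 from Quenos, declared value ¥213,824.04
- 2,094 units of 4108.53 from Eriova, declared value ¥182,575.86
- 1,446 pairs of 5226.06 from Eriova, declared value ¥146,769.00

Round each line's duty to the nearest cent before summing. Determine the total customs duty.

¥96,122.16

Line 1 (8505.09, Quenos, 3,518 kg, ¥213,824.04):
Base rate for 8505.09 is 15.5%.
8505.09 has an FTA preferential rate, but origin Quenos is not Eriova; base rate stands.
Additional duty on 8505.09 from Quenos: +28.6%. Applied ad valorem rate: 15.5% + 28.6% = 44.1%.
Duty = ¥213,824.04 × 44.1% = ¥94,296.40.
Line 2 (4108.53, Eriova, 2,094 units, ¥182,575.86):
Base rate for 4108.53 is 2.5%.
Origin Eriova qualifies under the Vinador–Eriova agreement and 4108.53 is covered: preferential rate 1% applies instead.
Duty = ¥182,575.86 × 1% = ¥1,825.76.
Line 3 (5226.06, Eriova, 1,446 pairs, ¥146,769.00):
Base rate for 5226.06 is 5.5% + ¥2.78/pair.
Origin Eriova qualifies under the Vinador–Eriova agreement and 5226.06 is covered: preferential rate Free applies instead.
Duty = ¥146,769.00 × 0% = ¥0.00.
Total = ¥94,296.40 + ¥1,825.76 + ¥0.00 = ¥96,122.16.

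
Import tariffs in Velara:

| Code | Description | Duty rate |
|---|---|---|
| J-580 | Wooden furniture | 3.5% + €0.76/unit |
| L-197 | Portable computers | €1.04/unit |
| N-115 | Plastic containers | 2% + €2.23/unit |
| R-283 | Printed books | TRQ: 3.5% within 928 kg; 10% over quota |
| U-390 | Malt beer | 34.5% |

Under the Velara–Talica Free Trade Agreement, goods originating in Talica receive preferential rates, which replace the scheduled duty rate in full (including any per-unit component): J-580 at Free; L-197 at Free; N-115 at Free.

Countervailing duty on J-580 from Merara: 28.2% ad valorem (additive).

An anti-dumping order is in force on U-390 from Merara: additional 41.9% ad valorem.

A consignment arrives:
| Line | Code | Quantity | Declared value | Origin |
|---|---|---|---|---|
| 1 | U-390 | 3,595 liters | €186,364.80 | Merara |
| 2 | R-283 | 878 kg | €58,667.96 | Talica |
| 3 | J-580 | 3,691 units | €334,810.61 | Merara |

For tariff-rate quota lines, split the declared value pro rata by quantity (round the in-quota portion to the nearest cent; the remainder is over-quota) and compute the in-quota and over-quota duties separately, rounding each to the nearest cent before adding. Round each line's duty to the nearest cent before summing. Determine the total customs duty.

€253,376.21

Line 1 (U-390, Merara, 3,595 liters, €186,364.80):
Base rate for U-390 is 34.5%.
Additional duty on U-390 from Merara: +41.9%. Applied ad valorem rate: 34.5% + 41.9% = 76.4%.
Duty = €186,364.80 × 76.4% = €142,382.71.
Line 2 (R-283, Talica, 878 kg, €58,667.96):
Code R-283 is under a tariff-rate quota (threshold 928 kg). Quantity 878 kg is within the quota, so the in-quota rate 3.5% applies to the full value.
Duty = €58,667.96 × 3.5% = €2,053.38.
Line 3 (J-580, Merara, 3,691 units, €334,810.61):
Base rate for J-580 is 3.5% + €0.76/unit.
J-580 has an FTA preferential rate, but origin Merara is not Talica; base rate stands.
Additional duty on J-580 from Merara: +28.2%. Applied ad valorem rate: 3.5% + 28.2% = 31.7%.
Duty = €334,810.61 × 31.7% + 3,691 × €0.76 = €108,940.12.
Total = €142,382.71 + €2,053.38 + €108,940.12 = €253,376.21.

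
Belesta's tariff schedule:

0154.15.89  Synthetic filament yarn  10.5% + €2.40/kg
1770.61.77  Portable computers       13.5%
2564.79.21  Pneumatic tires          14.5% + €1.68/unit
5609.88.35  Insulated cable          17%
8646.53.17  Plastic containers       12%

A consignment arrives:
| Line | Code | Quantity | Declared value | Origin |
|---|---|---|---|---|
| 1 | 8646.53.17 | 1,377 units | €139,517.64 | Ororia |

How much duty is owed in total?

Line 1 (8646.53.17, Ororia, 1,377 units, €139,517.64):
Base rate for 8646.53.17 is 12%.
Duty = €139,517.64 × 12% = €16,742.12.

€16,742.12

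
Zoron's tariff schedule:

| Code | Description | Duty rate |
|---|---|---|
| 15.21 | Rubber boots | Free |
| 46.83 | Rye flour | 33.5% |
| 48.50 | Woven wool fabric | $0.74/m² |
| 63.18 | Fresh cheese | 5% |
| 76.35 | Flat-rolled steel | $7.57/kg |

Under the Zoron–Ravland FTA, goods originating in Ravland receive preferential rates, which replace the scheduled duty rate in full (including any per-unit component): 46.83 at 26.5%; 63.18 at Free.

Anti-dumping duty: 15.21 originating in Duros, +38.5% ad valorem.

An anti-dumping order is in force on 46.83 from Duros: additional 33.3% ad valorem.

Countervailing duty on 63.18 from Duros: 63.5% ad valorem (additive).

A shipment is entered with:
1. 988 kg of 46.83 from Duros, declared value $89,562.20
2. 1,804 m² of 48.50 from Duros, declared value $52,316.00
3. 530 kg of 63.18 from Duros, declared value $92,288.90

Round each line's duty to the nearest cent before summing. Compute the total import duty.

$124,380.41

Line 1 (46.83, Duros, 988 kg, $89,562.20):
Base rate for 46.83 is 33.5%.
46.83 has an FTA preferential rate, but origin Duros is not Ravland; base rate stands.
Additional duty on 46.83 from Duros: +33.3%. Applied ad valorem rate: 33.5% + 33.3% = 66.8%.
Duty = $89,562.20 × 66.8% = $59,827.55.
Line 2 (48.50, Duros, 1,804 m², $52,316.00):
Base rate for 48.50 is $0.74/m².
Duty = 1,804 × $0.74 = $1,334.96.
Line 3 (63.18, Duros, 530 kg, $92,288.90):
Base rate for 63.18 is 5%.
63.18 has an FTA preferential rate, but origin Duros is not Ravland; base rate stands.
Additional duty on 63.18 from Duros: +63.5%. Applied ad valorem rate: 5% + 63.5% = 68.5%.
Duty = $92,288.90 × 68.5% = $63,217.90.
Total = $59,827.55 + $1,334.96 + $63,217.90 = $124,380.41.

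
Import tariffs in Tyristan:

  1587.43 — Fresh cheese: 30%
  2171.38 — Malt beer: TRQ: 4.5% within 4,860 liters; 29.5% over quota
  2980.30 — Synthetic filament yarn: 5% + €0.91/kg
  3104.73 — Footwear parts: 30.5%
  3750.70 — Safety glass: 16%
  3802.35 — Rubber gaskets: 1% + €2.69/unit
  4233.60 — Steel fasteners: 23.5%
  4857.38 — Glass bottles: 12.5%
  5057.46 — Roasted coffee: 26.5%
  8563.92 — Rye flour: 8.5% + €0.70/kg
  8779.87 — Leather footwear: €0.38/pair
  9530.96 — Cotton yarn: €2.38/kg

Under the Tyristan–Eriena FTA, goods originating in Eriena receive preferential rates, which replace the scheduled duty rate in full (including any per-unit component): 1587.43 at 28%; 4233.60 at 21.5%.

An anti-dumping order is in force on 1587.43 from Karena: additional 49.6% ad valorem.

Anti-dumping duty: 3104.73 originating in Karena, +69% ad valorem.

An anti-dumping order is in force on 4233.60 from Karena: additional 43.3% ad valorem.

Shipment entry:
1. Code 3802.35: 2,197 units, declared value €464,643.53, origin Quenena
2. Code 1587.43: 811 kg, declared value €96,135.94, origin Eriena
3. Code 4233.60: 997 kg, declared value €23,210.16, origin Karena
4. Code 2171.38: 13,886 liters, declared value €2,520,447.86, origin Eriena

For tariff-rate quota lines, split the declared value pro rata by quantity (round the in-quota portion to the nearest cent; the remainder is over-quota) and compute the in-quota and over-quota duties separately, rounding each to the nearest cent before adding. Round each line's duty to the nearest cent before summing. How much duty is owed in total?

Line 1 (3802.35, Quenena, 2,197 units, €464,643.53):
Base rate for 3802.35 is 1% + €2.69/unit.
Duty = €464,643.53 × 1% + 2,197 × €2.69 = €10,556.37.
Line 2 (1587.43, Eriena, 811 kg, €96,135.94):
Base rate for 1587.43 is 30%.
Origin Eriena qualifies under the Tyristan–Eriena agreement and 1587.43 is covered: preferential rate 28% applies instead.
The additional-duty order on 1587.43 targets Karena, not Eriena; it does not apply.
Duty = €96,135.94 × 28% = €26,918.06.
Line 3 (4233.60, Karena, 997 kg, €23,210.16):
Base rate for 4233.60 is 23.5%.
4233.60 has an FTA preferential rate, but origin Karena is not Eriena; base rate stands.
Additional duty on 4233.60 from Karena: +43.3%. Applied ad valorem rate: 23.5% + 43.3% = 66.8%.
Duty = €23,210.16 × 66.8% = €15,504.39.
Line 4 (2171.38, Eriena, 13,886 liters, €2,520,447.86):
Code 2171.38 is under a tariff-rate quota (threshold 4,860 liters). In-quota: 4,860 liters at 4.5%; over-quota: 9,026 liters at 29.5%.
Pro-rata value split: in-quota = €2,520,447.86 × 4,860/13,886 = €882,138.60; over-quota = €2,520,447.86 − €882,138.60 = €1,638,309.26.
In-quota duty = €882,138.60 × 4.5% = €39,696.24. Over-quota duty = €1,638,309.26 × 29.5% = €483,301.23.
Line duty = €39,696.24 + €483,301.23 = €522,997.47.
Total = €10,556.37 + €26,918.06 + €15,504.39 + €522,997.47 = €575,976.29.

€575,976.29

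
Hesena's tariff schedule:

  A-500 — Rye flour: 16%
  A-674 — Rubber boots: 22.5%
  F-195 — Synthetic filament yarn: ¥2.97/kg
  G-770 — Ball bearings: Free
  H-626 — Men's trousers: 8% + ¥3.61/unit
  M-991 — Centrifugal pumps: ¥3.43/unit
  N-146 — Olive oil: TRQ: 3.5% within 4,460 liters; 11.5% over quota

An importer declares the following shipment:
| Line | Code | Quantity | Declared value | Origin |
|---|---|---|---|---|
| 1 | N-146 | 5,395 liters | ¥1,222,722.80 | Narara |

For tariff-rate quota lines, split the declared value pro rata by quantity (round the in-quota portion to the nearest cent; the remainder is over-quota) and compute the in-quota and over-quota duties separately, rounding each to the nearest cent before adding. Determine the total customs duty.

Line 1 (N-146, Narara, 5,395 liters, ¥1,222,722.80):
Code N-146 is under a tariff-rate quota (threshold 4,460 liters). In-quota: 4,460 liters at 3.5%; over-quota: 935 liters at 11.5%.
Pro-rata value split: in-quota = ¥1,222,722.80 × 4,460/5,395 = ¥1,010,814.40; over-quota = ¥1,222,722.80 − ¥1,010,814.40 = ¥211,908.40.
In-quota duty = ¥1,010,814.40 × 3.5% = ¥35,378.50. Over-quota duty = ¥211,908.40 × 11.5% = ¥24,369.47.
Line duty = ¥35,378.50 + ¥24,369.47 = ¥59,747.97.

¥59,747.97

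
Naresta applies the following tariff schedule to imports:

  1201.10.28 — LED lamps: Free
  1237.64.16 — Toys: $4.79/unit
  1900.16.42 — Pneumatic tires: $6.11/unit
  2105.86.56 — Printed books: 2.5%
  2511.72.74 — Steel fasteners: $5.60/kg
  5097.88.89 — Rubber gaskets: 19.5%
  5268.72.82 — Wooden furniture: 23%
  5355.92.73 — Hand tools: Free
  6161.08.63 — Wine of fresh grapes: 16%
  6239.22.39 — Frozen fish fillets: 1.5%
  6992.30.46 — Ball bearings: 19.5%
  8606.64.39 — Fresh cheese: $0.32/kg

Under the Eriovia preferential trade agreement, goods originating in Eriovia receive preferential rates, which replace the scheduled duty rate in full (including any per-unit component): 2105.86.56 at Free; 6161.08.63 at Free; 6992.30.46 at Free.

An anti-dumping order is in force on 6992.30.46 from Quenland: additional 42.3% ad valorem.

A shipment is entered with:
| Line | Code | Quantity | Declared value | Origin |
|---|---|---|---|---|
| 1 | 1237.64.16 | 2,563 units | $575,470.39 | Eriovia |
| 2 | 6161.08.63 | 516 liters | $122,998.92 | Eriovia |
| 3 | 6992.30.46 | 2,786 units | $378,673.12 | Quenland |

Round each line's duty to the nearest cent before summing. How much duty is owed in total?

$246,296.76

Line 1 (1237.64.16, Eriovia, 2,563 units, $575,470.39):
Base rate for 1237.64.16 is $4.79/unit.
Origin Eriovia is the FTA partner but 1237.64.16 is not on the preference list; base rate stands.
Duty = 2,563 × $4.79 = $12,276.77.
Line 2 (6161.08.63, Eriovia, 516 liters, $122,998.92):
Base rate for 6161.08.63 is 16%.
Origin Eriovia qualifies under the Naresta–Eriovia agreement and 6161.08.63 is covered: preferential rate Free applies instead.
Duty = $122,998.92 × 0% = $0.00.
Line 3 (6992.30.46, Quenland, 2,786 units, $378,673.12):
Base rate for 6992.30.46 is 19.5%.
6992.30.46 has an FTA preferential rate, but origin Quenland is not Eriovia; base rate stands.
Additional duty on 6992.30.46 from Quenland: +42.3%. Applied ad valorem rate: 19.5% + 42.3% = 61.8%.
Duty = $378,673.12 × 61.8% = $234,019.99.
Total = $12,276.77 + $0.00 + $234,019.99 = $246,296.76.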